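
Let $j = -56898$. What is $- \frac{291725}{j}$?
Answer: $\frac{291725}{56898} \approx 5.1272$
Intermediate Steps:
$- \frac{291725}{j} = - \frac{291725}{-56898} = \left(-291725\right) \left(- \frac{1}{56898}\right) = \frac{291725}{56898}$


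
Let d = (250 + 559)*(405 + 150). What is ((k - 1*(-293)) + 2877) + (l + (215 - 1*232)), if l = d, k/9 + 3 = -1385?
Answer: 439656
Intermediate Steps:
k = -12492 (k = -27 + 9*(-1385) = -27 - 12465 = -12492)
d = 448995 (d = 809*555 = 448995)
l = 448995
((k - 1*(-293)) + 2877) + (l + (215 - 1*232)) = ((-12492 - 1*(-293)) + 2877) + (448995 + (215 - 1*232)) = ((-12492 + 293) + 2877) + (448995 + (215 - 232)) = (-12199 + 2877) + (448995 - 17) = -9322 + 448978 = 439656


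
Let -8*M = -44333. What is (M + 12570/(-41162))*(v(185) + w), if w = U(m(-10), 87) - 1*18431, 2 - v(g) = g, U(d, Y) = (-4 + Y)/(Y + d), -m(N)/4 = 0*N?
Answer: -1477428128476655/14324376 ≈ -1.0314e+8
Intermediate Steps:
m(N) = 0 (m(N) = -0*N = -4*0 = 0)
U(d, Y) = (-4 + Y)/(Y + d)
v(g) = 2 - g
M = 44333/8 (M = -⅛*(-44333) = 44333/8 ≈ 5541.6)
w = -1603414/87 (w = (-4 + 87)/(87 + 0) - 1*18431 = 83/87 - 18431 = -1603414/87 ≈ -18430.)
(M + 12570/(-41162))*(v(185) + w) = (44333/8 + 12570/(-41162))*((2 - 1*185) - 1603414/87) = (44333/8 + 12570*(-1/41162))*((2 - 185) - 1603414/87) = (44333/8 - 6285/20581)*(-183 - 1603414/87) = (912367193/164648)*(-1619335/87) = -1477428128476655/14324376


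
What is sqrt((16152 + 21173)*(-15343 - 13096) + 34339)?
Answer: 2*I*sqrt(265362834) ≈ 32580.0*I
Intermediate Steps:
sqrt((16152 + 21173)*(-15343 - 13096) + 34339) = sqrt(37325*(-28439) + 34339) = sqrt(-1061485675 + 34339) = sqrt(-1061451336) = 2*I*sqrt(265362834)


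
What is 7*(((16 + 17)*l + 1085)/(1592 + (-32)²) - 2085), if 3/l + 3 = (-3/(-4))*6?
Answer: -38172463/2616 ≈ -14592.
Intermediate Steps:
l = 2 (l = 3/(-3 + (-3/(-4))*6) = 3/(-3 - ¼*(-3)*6) = 3/(-3 + (¾)*6) = 3/(-3 + 9/2) = 3/(3/2) = 3*(⅔) = 2)
7*(((16 + 17)*l + 1085)/(1592 + (-32)²) - 2085) = 7*(((16 + 17)*2 + 1085)/(1592 + (-32)²) - 2085) = 7*((33*2 + 1085)/(1592 + 1024) - 2085) = 7*((66 + 1085)/2616 - 2085) = 7*(1151*(1/2616) - 2085) = 7*(1151/2616 - 2085) = 7*(-5453209/2616) = -38172463/2616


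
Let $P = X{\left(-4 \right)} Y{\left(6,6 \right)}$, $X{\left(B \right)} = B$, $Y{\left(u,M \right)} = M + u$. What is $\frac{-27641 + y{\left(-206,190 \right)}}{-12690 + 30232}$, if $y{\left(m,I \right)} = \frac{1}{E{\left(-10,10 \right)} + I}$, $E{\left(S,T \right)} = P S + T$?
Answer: $- \frac{18795879}{11928560} \approx -1.5757$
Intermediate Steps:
$P = -48$ ($P = - 4 \left(6 + 6\right) = \left(-4\right) 12 = -48$)
$E{\left(S,T \right)} = T - 48 S$ ($E{\left(S,T \right)} = - 48 S + T = T - 48 S$)
$y{\left(m,I \right)} = \frac{1}{490 + I}$ ($y{\left(m,I \right)} = \frac{1}{\left(10 - -480\right) + I} = \frac{1}{\left(10 + 480\right) + I} = \frac{1}{490 + I}$)
$\frac{-27641 + y{\left(-206,190 \right)}}{-12690 + 30232} = \frac{-27641 + \frac{1}{490 + 190}}{-12690 + 30232} = \frac{-27641 + \frac{1}{680}}{17542} = \left(-27641 + \frac{1}{680}\right) \frac{1}{17542} = \left(- \frac{18795879}{680}\right) \frac{1}{17542} = - \frac{18795879}{11928560}$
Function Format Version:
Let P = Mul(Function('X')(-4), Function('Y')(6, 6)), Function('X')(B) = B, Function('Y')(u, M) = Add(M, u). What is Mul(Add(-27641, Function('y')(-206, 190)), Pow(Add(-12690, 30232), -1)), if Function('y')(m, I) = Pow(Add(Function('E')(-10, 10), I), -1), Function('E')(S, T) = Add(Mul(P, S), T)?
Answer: Rational(-18795879, 11928560) ≈ -1.5757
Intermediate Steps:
P = -48 (P = Mul(-4, Add(6, 6)) = Mul(-4, 12) = -48)
Function('E')(S, T) = Add(T, Mul(-48, S)) (Function('E')(S, T) = Add(Mul(-48, S), T) = Add(T, Mul(-48, S)))
Function('y')(m, I) = Pow(Add(490, I), -1) (Function('y')(m, I) = Pow(Add(Add(10, Mul(-48, -10)), I), -1) = Pow(Add(Add(10, 480), I), -1) = Pow(Add(490, I), -1))
Mul(Add(-27641, Function('y')(-206, 190)), Pow(Add(-12690, 30232), -1)) = Mul(Add(-27641, Pow(Add(490, 190), -1)), Pow(Add(-12690, 30232), -1)) = Mul(Add(-27641, Pow(680, -1)), Pow(17542, -1)) = Mul(Add(-27641, Rational(1, 680)), Rational(1, 17542)) = Mul(Rational(-18795879, 680), Rational(1, 17542)) = Rational(-18795879, 11928560)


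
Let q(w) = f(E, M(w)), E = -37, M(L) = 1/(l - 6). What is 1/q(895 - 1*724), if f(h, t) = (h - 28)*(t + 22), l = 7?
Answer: -1/1495 ≈ -0.00066890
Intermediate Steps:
M(L) = 1 (M(L) = 1/(7 - 6) = 1/1 = 1)
f(h, t) = (-28 + h)*(22 + t)
q(w) = -1495 (q(w) = -616 - 28*1 + 22*(-37) - 37*1 = -616 - 28 - 814 - 37 = -1495)
1/q(895 - 1*724) = 1/(-1495) = -1/1495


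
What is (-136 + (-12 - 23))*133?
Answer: -22743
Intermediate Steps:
(-136 + (-12 - 23))*133 = (-136 - 35)*133 = -171*133 = -22743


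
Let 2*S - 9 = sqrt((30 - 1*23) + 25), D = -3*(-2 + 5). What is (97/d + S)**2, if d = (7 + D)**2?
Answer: 13353/16 + 115*sqrt(2) ≈ 997.20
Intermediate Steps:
D = -9 (D = -3*3 = -9)
S = 9/2 + 2*sqrt(2) (S = 9/2 + sqrt((30 - 1*23) + 25)/2 = 9/2 + sqrt((30 - 23) + 25)/2 = 9/2 + sqrt(7 + 25)/2 = 9/2 + sqrt(32)/2 = 9/2 + (4*sqrt(2))/2 = 9/2 + 2*sqrt(2) ≈ 7.3284)
d = 4 (d = (7 - 9)**2 = (-2)**2 = 4)
(97/d + S)**2 = (97/4 + (9/2 + 2*sqrt(2)))**2 = (115/4 + 2*sqrt(2))**2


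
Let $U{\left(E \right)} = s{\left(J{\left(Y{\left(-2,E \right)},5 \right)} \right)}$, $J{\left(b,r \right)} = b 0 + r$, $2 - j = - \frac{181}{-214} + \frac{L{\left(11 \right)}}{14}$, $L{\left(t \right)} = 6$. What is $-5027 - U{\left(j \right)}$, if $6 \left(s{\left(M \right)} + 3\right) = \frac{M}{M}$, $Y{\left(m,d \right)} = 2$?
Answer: $- \frac{30145}{6} \approx -5024.2$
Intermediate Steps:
$j = \frac{1087}{1498}$ ($j = 2 - \left(- \frac{181}{-214} + \frac{6}{14}\right) = 2 - \left(\left(-181\right) \left(- \frac{1}{214}\right) + 6 \cdot \frac{1}{14}\right) = 2 - \left(\frac{181}{214} + \frac{3}{7}\right) = 2 - \frac{1909}{1498} = \frac{1087}{1498} \approx 0.72563$)
$J{\left(b,r \right)} = r$ ($J{\left(b,r \right)} = 0 + r = r$)
$s{\left(M \right)} = - \frac{17}{6}$ ($s{\left(M \right)} = -3 + \frac{M \frac{1}{M}}{6} = -3 + \frac{1}{6} \cdot 1 = -3 + \frac{1}{6} = - \frac{17}{6}$)
$U{\left(E \right)} = - \frac{17}{6}$
$-5027 - U{\left(j \right)} = -5027 - - \frac{17}{6} = -5027 + \frac{17}{6} = - \frac{30145}{6}$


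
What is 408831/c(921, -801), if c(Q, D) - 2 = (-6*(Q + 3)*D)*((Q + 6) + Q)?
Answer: 408831/8206494914 ≈ 4.9818e-5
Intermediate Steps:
c(Q, D) = 2 - 6*D*(3 + Q)*(6 + 2*Q) (c(Q, D) = 2 + (-6*(Q + 3)*D)*((Q + 6) + Q) = 2 + (-6*(3 + Q)*D)*((6 + Q) + Q) = 2 + (-6*D*(3 + Q))*(6 + 2*Q) = 2 - 6*D*(3 + Q)*(6 + 2*Q))
408831/c(921, -801) = 408831/(2 - 108*(-801) - 72*(-801)*921 - 12*(-801)*921²) = 408831/(2 + 86508 + 53115912 - 12*(-801)*848241) = 408831/(2 + 86508 + 53115912 + 8153292492) = 408831/8206494914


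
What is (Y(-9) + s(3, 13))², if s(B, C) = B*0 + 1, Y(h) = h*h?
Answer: 6724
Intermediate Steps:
Y(h) = h²
s(B, C) = 1 (s(B, C) = 0 + 1 = 1)
(Y(-9) + s(3, 13))² = ((-9)² + 1)² = (81 + 1)² = 82² = 6724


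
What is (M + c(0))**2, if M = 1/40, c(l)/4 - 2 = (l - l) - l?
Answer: 103041/1600 ≈ 64.401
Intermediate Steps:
c(l) = 8 - 4*l (c(l) = 8 + 4*((l - l) - l) = 8 + 4*(0 - l) = 8 + 4*(-l) = 8 - 4*l)
M = 1/40 ≈ 0.025000
(M + c(0))**2 = (1/40 + (8 - 4*0))**2 = (1/40 + (8 + 0))**2 = (1/40 + 8)**2 = (321/40)**2 = 103041/1600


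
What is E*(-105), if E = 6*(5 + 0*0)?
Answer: -3150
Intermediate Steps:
E = 30 (E = 6*(5 + 0) = 6*5 = 30)
E*(-105) = 30*(-105) = -3150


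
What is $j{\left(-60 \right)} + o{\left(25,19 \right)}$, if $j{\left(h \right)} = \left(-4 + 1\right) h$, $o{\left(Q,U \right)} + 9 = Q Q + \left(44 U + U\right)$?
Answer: $1651$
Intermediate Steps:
$o{\left(Q,U \right)} = -9 + Q^{2} + 45 U$ ($o{\left(Q,U \right)} = -9 + \left(Q Q + \left(44 U + U\right)\right) = -9 + \left(Q^{2} + 45 U\right) = -9 + Q^{2} + 45 U$)
$j{\left(h \right)} = - 3 h$
$j{\left(-60 \right)} + o{\left(25,19 \right)} = \left(-3\right) \left(-60\right) + \left(-9 + 25^{2} + 45 \cdot 19\right) = 180 + \left(-9 + 625 + 855\right) = 180 + 1471 = 1651$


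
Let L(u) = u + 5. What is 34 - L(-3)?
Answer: 32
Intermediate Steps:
L(u) = 5 + u
34 - L(-3) = 34 - (5 - 3) = 34 - 1*2 = 34 - 2 = 32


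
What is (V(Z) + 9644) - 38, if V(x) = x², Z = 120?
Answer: 24006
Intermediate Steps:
(V(Z) + 9644) - 38 = (120² + 9644) - 38 = (14400 + 9644) - 38 = 24044 - 38 = 24006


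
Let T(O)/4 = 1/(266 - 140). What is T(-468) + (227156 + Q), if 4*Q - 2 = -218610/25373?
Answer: 363106045732/1598499 ≈ 2.2715e+5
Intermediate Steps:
Q = -41966/25373 (Q = ½ + (-218610/25373)/4 = ½ + (-218610*1/25373)/4 = ½ + (¼)*(-218610/25373) = ½ - 109305/50746 = -41966/25373 ≈ -1.6540)
T(O) = 2/63 (T(O) = 4/(266 - 140) = 4/126 = 4*(1/126) = 2/63)
T(-468) + (227156 + Q) = 2/63 + (227156 - 41966/25373) = 2/63 + 5763587222/25373 = 363106045732/1598499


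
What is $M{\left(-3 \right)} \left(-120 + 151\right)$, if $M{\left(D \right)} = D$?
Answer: $-93$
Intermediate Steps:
$M{\left(-3 \right)} \left(-120 + 151\right) = - 3 \left(-120 + 151\right) = \left(-3\right) 31 = -93$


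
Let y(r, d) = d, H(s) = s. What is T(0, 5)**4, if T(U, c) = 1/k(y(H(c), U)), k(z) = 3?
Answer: 1/81 ≈ 0.012346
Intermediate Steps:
T(U, c) = 1/3
T(0, 5)**4 = (1/3)**4 = 1/81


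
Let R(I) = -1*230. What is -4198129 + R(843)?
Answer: -4198359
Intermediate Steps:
R(I) = -230
-4198129 + R(843) = -4198129 - 230 = -4198359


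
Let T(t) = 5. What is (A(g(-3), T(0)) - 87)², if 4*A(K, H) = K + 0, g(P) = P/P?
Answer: 120409/16 ≈ 7525.6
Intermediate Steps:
g(P) = 1
A(K, H) = K/4 (A(K, H) = (K + 0)/4 = K/4)
(A(g(-3), T(0)) - 87)² = ((¼)*1 - 87)² = (¼ - 87)² = (-347/4)² = 120409/16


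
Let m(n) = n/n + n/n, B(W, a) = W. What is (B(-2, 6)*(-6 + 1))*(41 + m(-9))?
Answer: 430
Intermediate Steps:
m(n) = 2 (m(n) = 1 + 1 = 2)
(B(-2, 6)*(-6 + 1))*(41 + m(-9)) = (-2*(-6 + 1))*(41 + 2) = -2*(-5)*43 = 10*43 = 430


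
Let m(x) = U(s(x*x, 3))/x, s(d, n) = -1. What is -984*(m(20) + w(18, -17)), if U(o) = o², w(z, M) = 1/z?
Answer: -1558/15 ≈ -103.87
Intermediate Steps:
m(x) = 1/x (m(x) = (-1)²/x = 1/x)
-984*(m(20) + w(18, -17)) = -984*(1/20 + 1/18) = -984*19/180 = -1558/15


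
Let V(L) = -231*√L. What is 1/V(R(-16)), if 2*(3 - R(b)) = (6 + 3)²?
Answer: I*√6/3465 ≈ 0.00070692*I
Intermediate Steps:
R(b) = -75/2 (R(b) = 3 - (6 + 3)²/2 = 3 - ½*9² = 3 - ½*81 = 3 - 81/2 = -75/2)
1/V(R(-16)) = 1/(-1155*I*√6/2) = I*√6/3465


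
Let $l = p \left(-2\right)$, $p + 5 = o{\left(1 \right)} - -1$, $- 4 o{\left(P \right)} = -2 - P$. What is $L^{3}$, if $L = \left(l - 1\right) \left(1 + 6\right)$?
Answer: $\frac{456533}{8} \approx 57067.0$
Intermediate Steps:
$o{\left(P \right)} = \frac{1}{2} + \frac{P}{4}$ ($o{\left(P \right)} = - \frac{-2 - P}{4} = \frac{1}{2} + \frac{P}{4}$)
$p = - \frac{13}{4}$ ($p = -5 + \left(\left(\frac{1}{2} + \frac{1}{4} \cdot 1\right) - -1\right) = -5 + \left(\left(\frac{1}{2} + \frac{1}{4}\right) + 1\right) = -5 + \left(\frac{3}{4} + 1\right) = -5 + \frac{7}{4} = - \frac{13}{4} \approx -3.25$)
$l = \frac{13}{2}$ ($l = \left(- \frac{13}{4}\right) \left(-2\right) = \frac{13}{2} \approx 6.5$)
$L = \frac{77}{2}$ ($L = \left(\frac{13}{2} - 1\right) \left(1 + 6\right) = \frac{11}{2} \cdot 7 = \frac{77}{2} \approx 38.5$)
$L^{3} = \left(\frac{77}{2}\right)^{3} = \frac{456533}{8}$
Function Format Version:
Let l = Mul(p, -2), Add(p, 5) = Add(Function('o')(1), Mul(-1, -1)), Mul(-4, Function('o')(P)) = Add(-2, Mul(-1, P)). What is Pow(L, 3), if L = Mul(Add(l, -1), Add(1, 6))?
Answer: Rational(456533, 8) ≈ 57067.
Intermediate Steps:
Function('o')(P) = Add(Rational(1, 2), Mul(Rational(1, 4), P)) (Function('o')(P) = Mul(Rational(-1, 4), Add(-2, Mul(-1, P))) = Add(Rational(1, 2), Mul(Rational(1, 4), P)))
p = Rational(-13, 4) (p = Add(-5, Add(Add(Rational(1, 2), Mul(Rational(1, 4), 1)), Mul(-1, -1))) = Add(-5, Add(Add(Rational(1, 2), Rational(1, 4)), 1)) = Add(-5, Add(Rational(3, 4), 1)) = Add(-5, Rational(7, 4)) = Rational(-13, 4) ≈ -3.2500)
l = Rational(13, 2) (l = Mul(Rational(-13, 4), -2) = Rational(13, 2) ≈ 6.5000)
L = Rational(77, 2) (L = Mul(Add(Rational(13, 2), -1), Add(1, 6)) = Mul(Rational(11, 2), 7) = Rational(77, 2) ≈ 38.500)
Pow(L, 3) = Pow(Rational(77, 2), 3) = Rational(456533, 8)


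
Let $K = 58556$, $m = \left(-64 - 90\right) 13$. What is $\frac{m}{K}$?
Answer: $- \frac{1001}{29278} \approx -0.034189$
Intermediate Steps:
$m = -2002$ ($m = \left(-154\right) 13 = -2002$)
$\frac{m}{K} = - \frac{2002}{58556} = \left(-2002\right) \frac{1}{58556} = - \frac{1001}{29278}$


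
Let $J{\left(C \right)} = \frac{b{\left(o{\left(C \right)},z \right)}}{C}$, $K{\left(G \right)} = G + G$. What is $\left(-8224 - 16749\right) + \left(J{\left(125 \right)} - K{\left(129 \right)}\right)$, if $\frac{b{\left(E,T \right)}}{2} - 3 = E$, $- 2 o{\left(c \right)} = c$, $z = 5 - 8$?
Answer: $- \frac{3153994}{125} \approx -25232.0$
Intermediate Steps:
$z = -3$ ($z = 5 - 8 = -3$)
$o{\left(c \right)} = - \frac{c}{2}$
$b{\left(E,T \right)} = 6 + 2 E$
$K{\left(G \right)} = 2 G$
$J{\left(C \right)} = \frac{6 - C}{C}$ ($J{\left(C \right)} = \frac{6 + 2 \left(- \frac{C}{2}\right)}{C} = \frac{6 - C}{C}$)
$\left(-8224 - 16749\right) + \left(J{\left(125 \right)} - K{\left(129 \right)}\right) = \left(-8224 - 16749\right) - \left(258 - \frac{6 - 125}{125}\right) = -24973 + \left(\frac{6 - 125}{125} - 258\right) = -24973 + \left(\frac{1}{125} \left(-119\right) - 258\right) = -24973 - \frac{32369}{125} = - \frac{3153994}{125}$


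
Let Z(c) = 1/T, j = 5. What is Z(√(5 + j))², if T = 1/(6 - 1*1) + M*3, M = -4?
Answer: 25/3481 ≈ 0.0071818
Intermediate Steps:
T = -59/5 (T = 1/(6 - 1*1) - 4*3 = 1/(6 - 1) - 12 = 1/5 - 12 = ⅕ - 12 = -59/5 ≈ -11.800)
Z(c) = -5/59 (Z(c) = 1/(-59/5) = -5/59)
Z(√(5 + j))² = (-5/59)² = 25/3481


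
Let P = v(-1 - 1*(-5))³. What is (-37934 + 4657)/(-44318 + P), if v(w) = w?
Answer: 33277/44254 ≈ 0.75196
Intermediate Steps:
P = 64 (P = (-1 - 1*(-5))³ = (-1 + 5)³ = 4³ = 64)
(-37934 + 4657)/(-44318 + P) = (-37934 + 4657)/(-44318 + 64) = -33277/(-44254) = -33277*(-1/44254) = 33277/44254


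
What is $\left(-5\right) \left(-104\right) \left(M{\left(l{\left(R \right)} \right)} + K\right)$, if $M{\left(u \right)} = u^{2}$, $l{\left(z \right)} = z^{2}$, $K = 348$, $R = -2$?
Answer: $189280$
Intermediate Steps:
$\left(-5\right) \left(-104\right) \left(M{\left(l{\left(R \right)} \right)} + K\right) = \left(-5\right) \left(-104\right) \left(\left(\left(-2\right)^{2}\right)^{2} + 348\right) = 520 \left(4^{2} + 348\right) = 520 \left(16 + 348\right) = 520 \cdot 364 = 189280$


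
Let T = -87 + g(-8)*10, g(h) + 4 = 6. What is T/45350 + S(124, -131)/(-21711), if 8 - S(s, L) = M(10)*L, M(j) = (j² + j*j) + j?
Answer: -1249395937/984593850 ≈ -1.2689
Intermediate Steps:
g(h) = 2 (g(h) = -4 + 6 = 2)
M(j) = j + 2*j² (M(j) = (j² + j²) + j = 2*j² + j = j + 2*j²)
T = -67 (T = -87 + 2*10 = -87 + 20 = -67)
S(s, L) = 8 - 210*L (S(s, L) = 8 - 10*(1 + 2*10)*L = 8 - 10*(1 + 20)*L = 8 - 10*21*L = 8 - 210*L)
T/45350 + S(124, -131)/(-21711) = -67/45350 + (8 - 210*(-131))/(-21711) = -67*1/45350 + (8 + 27510)*(-1/21711) = -67/45350 + 27518*(-1/21711) = -67/45350 - 27518/21711 = -1249395937/984593850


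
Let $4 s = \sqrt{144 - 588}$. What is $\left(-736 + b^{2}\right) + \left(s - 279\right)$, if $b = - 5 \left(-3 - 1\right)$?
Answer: $-615 + \frac{i \sqrt{111}}{2} \approx -615.0 + 5.2678 i$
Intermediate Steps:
$s = \frac{i \sqrt{111}}{2}$ ($s = \frac{\sqrt{144 - 588}}{4} = \frac{\sqrt{-444}}{4} = \frac{2 i \sqrt{111}}{4} = \frac{i \sqrt{111}}{2} \approx 5.2678 i$)
$b = 20$ ($b = \left(-5\right) \left(-4\right) = 20$)
$\left(-736 + b^{2}\right) + \left(s - 279\right) = \left(-736 + 20^{2}\right) - \left(279 - \frac{i \sqrt{111}}{2}\right) = \left(-736 + 400\right) - \left(279 - \frac{i \sqrt{111}}{2}\right) = -336 - \left(279 - \frac{i \sqrt{111}}{2}\right) = -615 + \frac{i \sqrt{111}}{2}$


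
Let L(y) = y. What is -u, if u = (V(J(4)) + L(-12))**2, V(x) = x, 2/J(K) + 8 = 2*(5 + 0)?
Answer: -121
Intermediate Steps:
J(K) = 1 (J(K) = 2/(-8 + 2*(5 + 0)) = 2/(-8 + 2*5) = 2/(-8 + 10) = 2/2 = 2*(1/2) = 1)
u = 121 (u = (1 - 12)**2 = (-11)**2 = 121)
-u = -1*121 = -121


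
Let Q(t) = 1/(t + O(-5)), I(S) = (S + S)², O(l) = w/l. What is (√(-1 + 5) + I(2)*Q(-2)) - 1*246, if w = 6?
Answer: -249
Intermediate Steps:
O(l) = 6/l
I(S) = 4*S² (I(S) = (2*S)² = 4*S²)
Q(t) = 1/(-6/5 + t) (Q(t) = 1/(t + 6/(-5)) = 1/(t + 6*(-⅕)) = 1/(t - 6/5) = 1/(-6/5 + t))
(√(-1 + 5) + I(2)*Q(-2)) - 1*246 = (√(-1 + 5) + (4*2²)*(5/(-6 + 5*(-2)))) - 1*246 = (√4 + (4*4)*(5/(-6 - 10))) - 246 = (2 + 16*(5/(-16))) - 246 = (2 + 16*(5*(-1/16))) - 246 = (2 + 16*(-5/16)) - 246 = (2 - 5) - 246 = -3 - 246 = -249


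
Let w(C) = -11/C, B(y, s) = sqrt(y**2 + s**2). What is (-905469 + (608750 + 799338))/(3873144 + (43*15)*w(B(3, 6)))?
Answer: 176974160376/1363749393281 + 21612617*sqrt(5)/1363749393281 ≈ 0.12981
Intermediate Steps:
B(y, s) = sqrt(s**2 + y**2)
(-905469 + (608750 + 799338))/(3873144 + (43*15)*w(B(3, 6))) = (-905469 + (608750 + 799338))/(3873144 + (43*15)*(-11/sqrt(6**2 + 3**2))) = (-905469 + 1408088)/(3873144 + 645*(-11/sqrt(36 + 9))) = 502619/(3873144 + 645*(-11*sqrt(5)/15)) = 502619/(3873144 - 473*sqrt(5))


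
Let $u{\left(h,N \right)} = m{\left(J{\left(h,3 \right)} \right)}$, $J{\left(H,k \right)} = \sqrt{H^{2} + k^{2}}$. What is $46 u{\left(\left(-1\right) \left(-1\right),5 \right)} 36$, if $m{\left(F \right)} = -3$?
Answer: $-4968$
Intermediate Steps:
$u{\left(h,N \right)} = -3$
$46 u{\left(\left(-1\right) \left(-1\right),5 \right)} 36 = 46 \left(-3\right) 36 = \left(-138\right) 36 = -4968$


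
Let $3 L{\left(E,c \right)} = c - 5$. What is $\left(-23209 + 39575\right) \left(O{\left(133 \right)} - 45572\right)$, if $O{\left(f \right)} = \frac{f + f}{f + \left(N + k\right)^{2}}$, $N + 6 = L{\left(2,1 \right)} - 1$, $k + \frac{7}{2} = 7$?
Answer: $- \frac{4198127959592}{5629} \approx -7.458 \cdot 10^{8}$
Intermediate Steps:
$k = \frac{7}{2}$ ($k = - \frac{7}{2} + 7 = \frac{7}{2} \approx 3.5$)
$L{\left(E,c \right)} = - \frac{5}{3} + \frac{c}{3}$ ($L{\left(E,c \right)} = \frac{c - 5}{3} = \frac{-5 + c}{3} = - \frac{5}{3} + \frac{c}{3}$)
$N = - \frac{25}{3}$ ($N = -6 + \left(\left(- \frac{5}{3} + \frac{1}{3} \cdot 1\right) - 1\right) = -6 + \left(\left(- \frac{5}{3} + \frac{1}{3}\right) - 1\right) = -6 - \frac{7}{3} = - \frac{25}{3} \approx -8.3333$)
$O{\left(f \right)} = \frac{2 f}{\frac{841}{36} + f}$ ($O{\left(f \right)} = \frac{f + f}{f + \left(- \frac{25}{3} + \frac{7}{2}\right)^{2}} = \frac{2 f}{f + \left(- \frac{29}{6}\right)^{2}} = \frac{2 f}{f + \frac{841}{36}} = \frac{2 f}{\frac{841}{36} + f}$)
$\left(-23209 + 39575\right) \left(O{\left(133 \right)} - 45572\right) = \left(-23209 + 39575\right) \left(72 \cdot 133 \frac{1}{841 + 36 \cdot 133} - 45572\right) = 16366 \left(72 \cdot 133 \frac{1}{841 + 4788} - 45572\right) = 16366 \left(72 \cdot 133 \cdot \frac{1}{5629} - 45572\right) = 16366 \left(\frac{9576}{5629} - 45572\right) = 16366 \left(- \frac{256515212}{5629}\right) = - \frac{4198127959592}{5629}$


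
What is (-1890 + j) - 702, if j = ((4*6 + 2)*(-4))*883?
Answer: -94424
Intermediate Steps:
j = -91832 (j = ((24 + 2)*(-4))*883 = (26*(-4))*883 = -104*883 = -91832)
(-1890 + j) - 702 = (-1890 - 91832) - 702 = -93722 - 702 = -94424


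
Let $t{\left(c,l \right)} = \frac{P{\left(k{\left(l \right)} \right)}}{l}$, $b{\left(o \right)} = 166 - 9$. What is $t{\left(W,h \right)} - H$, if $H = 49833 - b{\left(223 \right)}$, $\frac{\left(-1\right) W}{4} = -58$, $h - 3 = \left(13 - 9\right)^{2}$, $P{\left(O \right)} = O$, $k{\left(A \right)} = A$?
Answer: $-49675$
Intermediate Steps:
$b{\left(o \right)} = 157$
$h = 19$ ($h = 3 + \left(13 - 9\right)^{2} = 3 + 4^{2} = 3 + 16 = 19$)
$W = 232$ ($W = \left(-4\right) \left(-58\right) = 232$)
$t{\left(c,l \right)} = 1$ ($t{\left(c,l \right)} = \frac{l}{l} = 1$)
$H = 49676$ ($H = 49833 - 157 = 49676$)
$t{\left(W,h \right)} - H = 1 - 49676 = -49675$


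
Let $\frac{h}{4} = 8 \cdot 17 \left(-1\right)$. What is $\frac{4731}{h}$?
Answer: $- \frac{4731}{544} \approx -8.6967$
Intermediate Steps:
$h = -544$ ($h = 4 \cdot 8 \cdot 17 \left(-1\right) = 4 \cdot 136 \left(-1\right) = 4 \left(-136\right) = -544$)
$\frac{4731}{h} = \frac{4731}{-544} = 4731 \left(- \frac{1}{544}\right) = - \frac{4731}{544}$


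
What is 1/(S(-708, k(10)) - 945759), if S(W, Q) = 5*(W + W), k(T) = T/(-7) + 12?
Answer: -1/952839 ≈ -1.0495e-6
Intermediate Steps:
k(T) = 12 - T/7 (k(T) = T*(-⅐) + 12 = -T/7 + 12 = 12 - T/7)
S(W, Q) = 10*W (S(W, Q) = 5*(2*W) = 10*W)
1/(S(-708, k(10)) - 945759) = 1/(10*(-708) - 945759) = 1/(-7080 - 945759) = 1/(-952839) = -1/952839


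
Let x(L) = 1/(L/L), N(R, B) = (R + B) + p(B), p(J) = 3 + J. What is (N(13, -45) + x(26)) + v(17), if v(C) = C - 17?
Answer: -73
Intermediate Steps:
N(R, B) = 3 + R + 2*B (N(R, B) = (R + B) + (3 + B) = (B + R) + (3 + B) = 3 + R + 2*B)
v(C) = -17 + C
x(L) = 1 (x(L) = 1/1 = 1)
(N(13, -45) + x(26)) + v(17) = ((3 + 13 + 2*(-45)) + 1) + (-17 + 17) = ((3 + 13 - 90) + 1) + 0 = (-74 + 1) + 0 = -73 + 0 = -73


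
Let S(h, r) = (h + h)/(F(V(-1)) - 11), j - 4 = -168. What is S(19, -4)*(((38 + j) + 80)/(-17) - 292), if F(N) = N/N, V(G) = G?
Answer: 93442/85 ≈ 1099.3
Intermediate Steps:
j = -164 (j = 4 - 168 = -164)
F(N) = 1
S(h, r) = -h/5 (S(h, r) = (h + h)/(1 - 11) = (2*h)/(-10) = (2*h)*(-1/10) = -h/5)
S(19, -4)*(((38 + j) + 80)/(-17) - 292) = (-1/5*19)*(((38 - 164) + 80)/(-17) - 292) = -19*((-126 + 80)*(-1/17) - 292)/5 = -19*(-46*(-1/17) - 292)/5 = -19*(46/17 - 292)/5 = -19/5*(-4918/17) = 93442/85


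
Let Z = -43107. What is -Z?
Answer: 43107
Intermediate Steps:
-Z = -1*(-43107) = 43107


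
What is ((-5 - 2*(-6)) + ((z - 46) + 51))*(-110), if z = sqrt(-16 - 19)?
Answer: -1320 - 110*I*sqrt(35) ≈ -1320.0 - 650.77*I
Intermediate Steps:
z = I*sqrt(35) (z = sqrt(-35) = I*sqrt(35) ≈ 5.9161*I)
((-5 - 2*(-6)) + ((z - 46) + 51))*(-110) = ((-5 - 2*(-6)) + ((I*sqrt(35) - 46) + 51))*(-110) = ((-5 + 12) + ((-46 + I*sqrt(35)) + 51))*(-110) = (7 + (5 + I*sqrt(35)))*(-110) = (12 + I*sqrt(35))*(-110) = -1320 - 110*I*sqrt(35)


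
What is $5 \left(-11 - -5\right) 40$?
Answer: $-1200$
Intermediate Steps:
$5 \left(-11 - -5\right) 40 = 5 \left(-11 + 5\right) 40 = 5 \left(-6\right) 40 = \left(-30\right) 40 = -1200$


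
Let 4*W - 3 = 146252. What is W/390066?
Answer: 146255/1560264 ≈ 0.093737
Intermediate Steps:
W = 146255/4 (W = 3/4 + (1/4)*146252 = 3/4 + 36563 = 146255/4 ≈ 36564.)
W/390066 = (146255/4)/390066 = (146255/4)*(1/390066) = 146255/1560264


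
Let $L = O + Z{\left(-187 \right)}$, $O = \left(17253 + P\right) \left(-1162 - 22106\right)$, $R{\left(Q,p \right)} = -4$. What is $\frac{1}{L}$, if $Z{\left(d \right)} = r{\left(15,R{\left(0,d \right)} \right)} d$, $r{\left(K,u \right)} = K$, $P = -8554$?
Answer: $- \frac{1}{202411137} \approx -4.9404 \cdot 10^{-9}$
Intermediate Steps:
$Z{\left(d \right)} = 15 d$
$O = -202408332$ ($O = \left(17253 - 8554\right) \left(-1162 - 22106\right) = 8699 \left(-23268\right) = -202408332$)
$L = -202411137$ ($L = -202408332 + 15 \left(-187\right) = -202408332 - 2805 = -202411137$)
$\frac{1}{L} = \frac{1}{-202411137} = - \frac{1}{202411137}$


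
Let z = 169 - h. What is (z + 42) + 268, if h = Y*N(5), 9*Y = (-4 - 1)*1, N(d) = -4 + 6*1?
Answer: 4321/9 ≈ 480.11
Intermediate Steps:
N(d) = 2 (N(d) = -4 + 6 = 2)
Y = -5/9 (Y = ((-4 - 1)*1)/9 = (-5*1)/9 = (⅑)*(-5) = -5/9 ≈ -0.55556)
h = -10/9 (h = -5/9*2 = -10/9 ≈ -1.1111)
z = 1531/9 (z = 169 - 1*(-10/9) = 169 + 10/9 = 1531/9 ≈ 170.11)
(z + 42) + 268 = (1531/9 + 42) + 268 = 1909/9 + 268 = 4321/9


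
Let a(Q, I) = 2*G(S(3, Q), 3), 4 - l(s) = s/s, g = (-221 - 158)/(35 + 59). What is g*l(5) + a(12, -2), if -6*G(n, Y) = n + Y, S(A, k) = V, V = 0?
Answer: -1231/94 ≈ -13.096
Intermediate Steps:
g = -379/94 ≈ -4.0319
S(A, k) = 0
l(s) = 3 (l(s) = 4 - s/s = 4 - 1*1 = 4 - 1 = 3)
G(n, Y) = -Y/6 - n/6 (G(n, Y) = -(n + Y)/6 = -(Y + n)/6 = -Y/6 - n/6)
a(Q, I) = -1 (a(Q, I) = 2*(-1/6*3 - 1/6*0) = 2*(-1/2 + 0) = 2*(-1/2) = -1)
g*l(5) + a(12, -2) = -379/94*3 - 1 = -1137/94 - 1 = -1231/94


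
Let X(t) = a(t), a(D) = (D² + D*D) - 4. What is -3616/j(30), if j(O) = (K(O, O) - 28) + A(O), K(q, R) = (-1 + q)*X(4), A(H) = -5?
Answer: -3616/779 ≈ -4.6418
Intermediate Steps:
a(D) = -4 + 2*D² (a(D) = (D² + D²) - 4 = 2*D² - 4 = -4 + 2*D²)
X(t) = -4 + 2*t²
K(q, R) = -28 + 28*q (K(q, R) = (-1 + q)*(-4 + 2*4²) = (-1 + q)*(-4 + 2*16) = (-1 + q)*(-4 + 32) = (-1 + q)*28 = -28 + 28*q)
j(O) = -61 + 28*O (j(O) = ((-28 + 28*O) - 28) - 5 = (-56 + 28*O) - 5 = -61 + 28*O)
-3616/j(30) = -3616/(-61 + 28*30) = -3616/(-61 + 840) = -3616/779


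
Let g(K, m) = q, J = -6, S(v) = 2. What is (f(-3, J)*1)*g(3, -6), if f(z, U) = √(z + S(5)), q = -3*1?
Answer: -3*I ≈ -3.0*I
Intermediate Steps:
q = -3
g(K, m) = -3
f(z, U) = √(2 + z) (f(z, U) = √(z + 2) = √(2 + z))
(f(-3, J)*1)*g(3, -6) = (√(2 - 3)*1)*(-3) = (√(-1)*1)*(-3) = (I*1)*(-3) = I*(-3) = -3*I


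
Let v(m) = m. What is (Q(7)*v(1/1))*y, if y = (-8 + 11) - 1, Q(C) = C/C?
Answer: 2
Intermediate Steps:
Q(C) = 1
y = 2 (y = 3 - 1 = 2)
(Q(7)*v(1/1))*y = (1/1)*2 = (1*1)*2 = 1*2 = 2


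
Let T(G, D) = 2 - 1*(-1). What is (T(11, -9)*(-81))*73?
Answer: -17739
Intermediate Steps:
T(G, D) = 3 (T(G, D) = 2 + 1 = 3)
(T(11, -9)*(-81))*73 = (3*(-81))*73 = -243*73 = -17739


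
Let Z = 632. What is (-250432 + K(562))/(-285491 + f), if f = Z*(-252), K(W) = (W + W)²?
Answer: -1012944/444755 ≈ -2.2775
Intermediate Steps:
K(W) = 4*W² (K(W) = (2*W)² = 4*W²)
f = -159264 (f = 632*(-252) = -159264)
(-250432 + K(562))/(-285491 + f) = (-250432 + 4*562²)/(-285491 - 159264) = (-250432 + 4*315844)/(-444755) = (-250432 + 1263376)*(-1/444755) = 1012944*(-1/444755) = -1012944/444755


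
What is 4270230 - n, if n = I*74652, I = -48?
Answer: 7853526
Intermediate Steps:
n = -3583296 (n = -48*74652 = -3583296)
4270230 - n = 4270230 - 1*(-3583296) = 4270230 + 3583296 = 7853526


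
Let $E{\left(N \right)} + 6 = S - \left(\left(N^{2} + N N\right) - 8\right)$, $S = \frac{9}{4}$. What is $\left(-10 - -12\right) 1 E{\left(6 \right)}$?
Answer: $- \frac{271}{2} \approx -135.5$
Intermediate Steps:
$S = \frac{9}{4}$ ($S = 9 \cdot \frac{1}{4} = \frac{9}{4} \approx 2.25$)
$E{\left(N \right)} = \frac{17}{4} - 2 N^{2}$ ($E{\left(N \right)} = -6 - \left(- \frac{41}{4} + N^{2} + N N\right) = -6 - \left(- \frac{41}{4} + 2 N^{2}\right) = \frac{17}{4} - 2 N^{2}$)
$\left(-10 - -12\right) 1 E{\left(6 \right)} = \left(-10 - -12\right) 1 \left(\frac{17}{4} - 2 \cdot 6^{2}\right) = \left(-10 + 12\right) 1 \left(\frac{17}{4} - 72\right) = 2 \cdot 1 \left(\frac{17}{4} - 72\right) = 2 \left(- \frac{271}{4}\right) = - \frac{271}{2}$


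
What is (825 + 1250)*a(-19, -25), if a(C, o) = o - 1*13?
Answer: -78850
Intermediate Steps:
a(C, o) = -13 + o (a(C, o) = o - 13 = -13 + o)
(825 + 1250)*a(-19, -25) = (825 + 1250)*(-13 - 25) = 2075*(-38) = -78850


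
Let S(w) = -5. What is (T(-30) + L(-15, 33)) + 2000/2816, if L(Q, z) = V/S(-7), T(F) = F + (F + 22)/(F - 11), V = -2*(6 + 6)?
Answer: -876551/36080 ≈ -24.295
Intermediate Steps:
V = -24 (V = -2*12 = -24)
T(F) = F + (22 + F)/(-11 + F)
L(Q, z) = 24/5 (L(Q, z) = -24/(-5) = -24*(-⅕) = 24/5)
(T(-30) + L(-15, 33)) + 2000/2816 = ((22 + (-30)² - 10*(-30))/(-11 - 30) + 24/5) + 2000/2816 = ((22 + 900 + 300)/(-41) + 24/5) + 2000*(1/2816) = (-1/41*1222 + 24/5) + 125/176 = (-1222/41 + 24/5) + 125/176 = -5126/205 + 125/176 = -876551/36080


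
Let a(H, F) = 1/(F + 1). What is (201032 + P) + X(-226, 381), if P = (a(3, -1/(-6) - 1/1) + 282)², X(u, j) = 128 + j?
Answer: 284485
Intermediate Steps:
a(H, F) = 1/(1 + F)
P = 82944 (P = (1/(1 + (-1/(-6) - 1/1)) + 282)² = (1/(1 + (-1*(-⅙) - 1*1)) + 282)² = (1/(1 + (⅙ - 1)) + 282)² = (1/(1 - ⅚) + 282)² = (1/(⅙) + 282)² = (6 + 282)² = 288² = 82944)
(201032 + P) + X(-226, 381) = (201032 + 82944) + (128 + 381) = 283976 + 509 = 284485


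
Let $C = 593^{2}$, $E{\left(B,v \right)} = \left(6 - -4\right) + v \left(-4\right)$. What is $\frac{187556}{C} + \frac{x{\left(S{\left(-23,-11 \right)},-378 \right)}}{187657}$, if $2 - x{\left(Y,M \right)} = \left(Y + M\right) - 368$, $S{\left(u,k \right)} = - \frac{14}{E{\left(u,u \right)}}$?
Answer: $\frac{1808423178487}{3365459216043} \approx 0.53735$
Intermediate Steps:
$E{\left(B,v \right)} = 10 - 4 v$ ($E{\left(B,v \right)} = \left(6 + 4\right) - 4 v = 10 - 4 v$)
$S{\left(u,k \right)} = - \frac{14}{10 - 4 u}$
$x{\left(Y,M \right)} = 370 - M - Y$ ($x{\left(Y,M \right)} = 2 - \left(\left(Y + M\right) - 368\right) = 2 - \left(\left(M + Y\right) - 368\right) = 2 - \left(-368 + M + Y\right) = 370 - M - Y$)
$C = 351649$
$\frac{187556}{C} + \frac{x{\left(S{\left(-23,-11 \right)},-378 \right)}}{187657} = \frac{187556}{351649} + \frac{370 - -378 - \frac{7}{-5 + 2 \left(-23\right)}}{187657} = 187556 \cdot \frac{1}{351649} + \left(370 + 378 - \frac{7}{-5 - 46}\right) \frac{1}{187657} = \frac{187556}{351649} + \left(370 + 378 - \frac{7}{-51}\right) \frac{1}{187657} = \frac{187556}{351649} + \left(370 + 378 - 7 \left(- \frac{1}{51}\right)\right) \frac{1}{187657} = \frac{187556}{351649} + \left(370 + 378 - - \frac{7}{51}\right) \frac{1}{187657} = \frac{187556}{351649} + \left(370 + 378 + \frac{7}{51}\right) \frac{1}{187657} = \frac{187556}{351649} + \frac{38155}{51} \cdot \frac{1}{187657} = \frac{187556}{351649} + \frac{38155}{9570507} = \frac{1808423178487}{3365459216043}$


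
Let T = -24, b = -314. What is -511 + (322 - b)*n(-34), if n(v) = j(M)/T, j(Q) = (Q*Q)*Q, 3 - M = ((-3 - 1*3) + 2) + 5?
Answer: -723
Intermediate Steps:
M = 2 (M = 3 - (((-3 - 1*3) + 2) + 5) = 3 - (((-3 - 3) + 2) + 5) = 3 - ((-6 + 2) + 5) = 3 - (-4 + 5) = 3 - 1*1 = 3 - 1 = 2)
j(Q) = Q**3 (j(Q) = Q**2*Q = Q**3)
n(v) = -1/3 (n(v) = 2**3/(-24) = 8*(-1/24) = -1/3)
-511 + (322 - b)*n(-34) = -511 + (322 - 1*(-314))*(-1/3) = -511 + (322 + 314)*(-1/3) = -511 + 636*(-1/3) = -511 - 212 = -723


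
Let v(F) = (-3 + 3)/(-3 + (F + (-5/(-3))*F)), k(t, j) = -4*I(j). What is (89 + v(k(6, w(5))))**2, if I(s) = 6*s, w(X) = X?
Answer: 7921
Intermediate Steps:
k(t, j) = -24*j
v(F) = 0 (v(F) = 0/(-3 + (F + (-5*(-1/3))*F)) = 0/(-3 + (F + 5*F/3)) = 0/(-3 + 8*F/3) = 0)
(89 + v(k(6, w(5))))**2 = (89 + 0)**2 = 89**2 = 7921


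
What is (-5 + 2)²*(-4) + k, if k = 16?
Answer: -20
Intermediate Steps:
(-5 + 2)²*(-4) + k = (-5 + 2)²*(-4) + 16 = (-3)²*(-4) + 16 = 9*(-4) + 16 = -36 + 16 = -20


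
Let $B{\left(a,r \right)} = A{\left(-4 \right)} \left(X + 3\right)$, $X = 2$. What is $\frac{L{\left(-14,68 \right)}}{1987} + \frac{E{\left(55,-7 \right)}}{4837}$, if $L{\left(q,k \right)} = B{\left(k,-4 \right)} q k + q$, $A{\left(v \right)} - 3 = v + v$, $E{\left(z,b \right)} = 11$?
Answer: $\frac{115074739}{9611119} \approx 11.973$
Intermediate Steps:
$A{\left(v \right)} = 3 + 2 v$ ($A{\left(v \right)} = 3 + \left(v + v\right) = 3 + 2 v$)
$B{\left(a,r \right)} = -25$ ($B{\left(a,r \right)} = \left(3 + 2 \left(-4\right)\right) \left(2 + 3\right) = \left(3 - 8\right) 5 = \left(-5\right) 5 = -25$)
$L{\left(q,k \right)} = q - 25 k q$ ($L{\left(q,k \right)} = - 25 q k + q = - 25 k q + q = q - 25 k q$)
$\frac{L{\left(-14,68 \right)}}{1987} + \frac{E{\left(55,-7 \right)}}{4837} = \frac{\left(-14\right) \left(1 - 1700\right)}{1987} + \frac{11}{4837} = - 14 \left(1 - 1700\right) \frac{1}{1987} + 11 \cdot \frac{1}{4837} = \left(-14\right) \left(-1699\right) \frac{1}{1987} + \frac{11}{4837} = 23786 \cdot \frac{1}{1987} + \frac{11}{4837} = \frac{23786}{1987} + \frac{11}{4837} = \frac{115074739}{9611119}$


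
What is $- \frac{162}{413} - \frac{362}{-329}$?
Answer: $\frac{13744}{19411} \approx 0.70805$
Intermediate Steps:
$- \frac{162}{413} - \frac{362}{-329} = \left(-162\right) \frac{1}{413} - - \frac{362}{329} = - \frac{162}{413} + \frac{362}{329} = \frac{13744}{19411}$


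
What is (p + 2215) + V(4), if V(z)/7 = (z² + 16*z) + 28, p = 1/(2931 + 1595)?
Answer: 13446747/4526 ≈ 2971.0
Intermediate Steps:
p = 1/4526 ≈ 0.00022095
V(z) = 196 + 7*z² + 112*z (V(z) = 7*((z² + 16*z) + 28) = 7*(28 + z² + 16*z) = 196 + 7*z² + 112*z)
(p + 2215) + V(4) = (1/4526 + 2215) + (196 + 7*4² + 112*4) = 10025091/4526 + (196 + 7*16 + 448) = 10025091/4526 + (196 + 112 + 448) = 10025091/4526 + 756 = 13446747/4526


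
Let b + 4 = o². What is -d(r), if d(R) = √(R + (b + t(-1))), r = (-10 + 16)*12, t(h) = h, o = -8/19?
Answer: -√24251/19 ≈ -8.1962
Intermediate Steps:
o = -8/19 (o = -8*1/19 = -8/19 ≈ -0.42105)
b = -1380/361 (b = -4 + (-8/19)² = -4 + 64/361 = -1380/361 ≈ -3.8227)
r = 72 (r = 6*12 = 72)
d(R) = √(-1741/361 + R) (d(R) = √(R + (-1380/361 - 1)) = √(R - 1741/361) = √(-1741/361 + R))
-d(r) = -√(-1741 + 361*72)/19 = -√(-1741 + 25992)/19 = -√24251/19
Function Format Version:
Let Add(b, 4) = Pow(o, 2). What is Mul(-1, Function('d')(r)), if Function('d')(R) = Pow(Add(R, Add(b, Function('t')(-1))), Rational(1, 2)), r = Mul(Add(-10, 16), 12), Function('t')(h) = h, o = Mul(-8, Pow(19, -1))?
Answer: Mul(Rational(-1, 19), Pow(24251, Rational(1, 2))) ≈ -8.1962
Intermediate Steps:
o = Rational(-8, 19) (o = Mul(-8, Rational(1, 19)) = Rational(-8, 19) ≈ -0.42105)
b = Rational(-1380, 361) (b = Add(-4, Pow(Rational(-8, 19), 2)) = Add(-4, Rational(64, 361)) = Rational(-1380, 361) ≈ -3.8227)
r = 72 (r = Mul(6, 12) = 72)
Function('d')(R) = Pow(Add(Rational(-1741, 361), R), Rational(1, 2)) (Function('d')(R) = Pow(Add(R, Add(Rational(-1380, 361), -1)), Rational(1, 2)) = Pow(Add(R, Rational(-1741, 361)), Rational(1, 2)) = Pow(Add(Rational(-1741, 361), R), Rational(1, 2)))
Mul(-1, Function('d')(r)) = Mul(-1, Mul(Rational(1, 19), Pow(Add(-1741, Mul(361, 72)), Rational(1, 2)))) = Mul(-1, Mul(Rational(1, 19), Pow(Add(-1741, 25992), Rational(1, 2)))) = Mul(-1, Mul(Rational(1, 19), Pow(24251, Rational(1, 2)))) = Mul(Rational(-1, 19), Pow(24251, Rational(1, 2)))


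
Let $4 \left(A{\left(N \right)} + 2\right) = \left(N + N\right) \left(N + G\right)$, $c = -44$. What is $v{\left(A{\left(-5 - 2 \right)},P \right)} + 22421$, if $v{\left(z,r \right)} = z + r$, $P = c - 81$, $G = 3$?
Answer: $22308$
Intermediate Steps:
$A{\left(N \right)} = -2 + \frac{N \left(3 + N\right)}{2}$ ($A{\left(N \right)} = -2 + \frac{\left(N + N\right) \left(N + 3\right)}{4} = -2 + \frac{2 N \left(3 + N\right)}{4} = -2 + \frac{N \left(3 + N\right)}{2}$)
$P = -125$ ($P = -44 - 81 = -125$)
$v{\left(z,r \right)} = r + z$
$v{\left(A{\left(-5 - 2 \right)},P \right)} + 22421 = \left(-125 + \left(-2 + \frac{\left(-5 - 2\right)^{2}}{2} + \frac{3 \left(-5 - 2\right)}{2}\right)\right) + 22421 = \left(-125 + \left(-2 + \frac{\left(-7\right)^{2}}{2} + \frac{3}{2} \left(-7\right)\right)\right) + 22421 = \left(-125 - -12\right) + 22421 = \left(-125 + 12\right) + 22421 = -113 + 22421 = 22308$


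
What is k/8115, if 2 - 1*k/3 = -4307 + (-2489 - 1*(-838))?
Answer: 1192/541 ≈ 2.2033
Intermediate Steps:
k = 17880 (k = 6 - 3*(-4307 + (-2489 - 1*(-838))) = 6 - 3*(-4307 + (-2489 + 838)) = 6 - 3*(-4307 - 1651) = 6 - 3*(-5958) = 6 + 17874 = 17880)
k/8115 = 17880/8115 = 17880*(1/8115) = 1192/541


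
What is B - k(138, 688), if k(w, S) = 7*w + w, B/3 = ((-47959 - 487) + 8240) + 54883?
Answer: 42927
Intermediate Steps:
B = 44031 (B = 3*(((-47959 - 487) + 8240) + 54883) = 3*((-48446 + 8240) + 54883) = 3*(-40206 + 54883) = 3*14677 = 44031)
k(w, S) = 8*w
B - k(138, 688) = 44031 - 8*138 = 44031 - 1*1104 = 44031 - 1104 = 42927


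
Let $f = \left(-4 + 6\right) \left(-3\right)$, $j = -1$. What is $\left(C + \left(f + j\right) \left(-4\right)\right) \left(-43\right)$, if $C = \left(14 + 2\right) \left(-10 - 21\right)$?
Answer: $20124$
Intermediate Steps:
$f = -6$ ($f = 2 \left(-3\right) = -6$)
$C = -496$ ($C = 16 \left(-31\right) = -496$)
$\left(C + \left(f + j\right) \left(-4\right)\right) \left(-43\right) = \left(-496 + \left(-6 - 1\right) \left(-4\right)\right) \left(-43\right) = \left(-496 - -28\right) \left(-43\right) = \left(-496 + 28\right) \left(-43\right) = \left(-468\right) \left(-43\right) = 20124$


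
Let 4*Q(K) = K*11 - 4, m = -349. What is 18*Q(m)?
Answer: -34587/2 ≈ -17294.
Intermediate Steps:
Q(K) = -1 + 11*K/4 (Q(K) = (K*11 - 4)/4 = (11*K - 4)/4 = (-4 + 11*K)/4 = -1 + 11*K/4)
18*Q(m) = 18*(-1 + (11/4)*(-349)) = 18*(-1 - 3839/4) = 18*(-3843/4) = -34587/2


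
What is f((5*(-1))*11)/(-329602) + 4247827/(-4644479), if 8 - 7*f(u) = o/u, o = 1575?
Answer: -1184714031745/1295317326226 ≈ -0.91461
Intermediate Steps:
f(u) = 8/7 - 225/u
f((5*(-1))*11)/(-329602) + 4247827/(-4644479) = (8/7 - 225/((5*(-1))*11))/(-329602) + 4247827/(-4644479) = (8/7 - 225/((-5*11)))*(-1/329602) + 4247827*(-1/4644479) = (8/7 - 225/(-55))*(-1/329602) - 4247827/4644479 = (8/7 - 225*(-1/55))*(-1/329602) - 4247827/4644479 = (8/7 + 45/11)*(-1/329602) - 4247827/4644479 = (403/77)*(-1/329602) - 4247827/4644479 = -31/1952258 - 4247827/4644479 = -1184714031745/1295317326226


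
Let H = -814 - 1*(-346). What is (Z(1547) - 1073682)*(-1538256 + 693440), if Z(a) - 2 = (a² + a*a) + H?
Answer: -3136185092320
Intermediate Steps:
H = -468 (H = -814 + 346 = -468)
Z(a) = -466 + 2*a² (Z(a) = 2 + ((a² + a*a) - 468) = 2 + ((a² + a²) - 468) = 2 + (2*a² - 468) = 2 + (-468 + 2*a²) = -466 + 2*a²)
(Z(1547) - 1073682)*(-1538256 + 693440) = ((-466 + 2*1547²) - 1073682)*(-1538256 + 693440) = ((-466 + 2*2393209) - 1073682)*(-844816) = ((-466 + 4786418) - 1073682)*(-844816) = (4785952 - 1073682)*(-844816) = 3712270*(-844816) = -3136185092320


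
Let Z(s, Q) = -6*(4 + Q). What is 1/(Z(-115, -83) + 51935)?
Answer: 1/52409 ≈ 1.9081e-5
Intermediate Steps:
Z(s, Q) = -24 - 6*Q
1/(Z(-115, -83) + 51935) = 1/((-24 - 6*(-83)) + 51935) = 1/((-24 + 498) + 51935) = 1/(474 + 51935) = 1/52409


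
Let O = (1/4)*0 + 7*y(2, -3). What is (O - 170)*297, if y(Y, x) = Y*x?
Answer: -62964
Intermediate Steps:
O = -42 (O = (1/4)*0 + 7*(2*(-3)) = (1*(¼))*0 + 7*(-6) = (¼)*0 - 42 = 0 - 42 = -42)
(O - 170)*297 = (-42 - 170)*297 = -212*297 = -62964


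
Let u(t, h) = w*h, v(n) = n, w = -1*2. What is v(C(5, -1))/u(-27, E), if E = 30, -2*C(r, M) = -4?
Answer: -1/30 ≈ -0.033333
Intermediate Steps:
C(r, M) = 2 (C(r, M) = -1/2*(-4) = 2)
w = -2
u(t, h) = -2*h
v(C(5, -1))/u(-27, E) = 2/((-2*30)) = 2/(-60) = 2*(-1/60) = -1/30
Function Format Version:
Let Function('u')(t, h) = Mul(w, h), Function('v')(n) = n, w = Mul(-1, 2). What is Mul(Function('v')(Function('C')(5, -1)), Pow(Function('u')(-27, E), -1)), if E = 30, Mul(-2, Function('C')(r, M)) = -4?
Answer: Rational(-1, 30) ≈ -0.033333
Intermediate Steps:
Function('C')(r, M) = 2 (Function('C')(r, M) = Mul(Rational(-1, 2), -4) = 2)
w = -2
Function('u')(t, h) = Mul(-2, h)
Mul(Function('v')(Function('C')(5, -1)), Pow(Function('u')(-27, E), -1)) = Mul(2, Pow(Mul(-2, 30), -1)) = Mul(2, Pow(-60, -1)) = Mul(2, Rational(-1, 60)) = Rational(-1, 30)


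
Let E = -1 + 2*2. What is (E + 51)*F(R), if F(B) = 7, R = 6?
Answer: 378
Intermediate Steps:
E = 3 (E = -1 + 4 = 3)
(E + 51)*F(R) = (3 + 51)*7 = 54*7 = 378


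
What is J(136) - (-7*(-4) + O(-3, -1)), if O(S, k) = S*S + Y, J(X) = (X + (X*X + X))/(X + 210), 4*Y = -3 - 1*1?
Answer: 3156/173 ≈ 18.243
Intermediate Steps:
Y = -1 (Y = (-3 - 1*1)/4 = (-3 - 1)/4 = (1/4)*(-4) = -1)
J(X) = (X**2 + 2*X)/(210 + X) (J(X) = (X + (X**2 + X))/(210 + X) = (X + (X + X**2))/(210 + X) = (X**2 + 2*X)/(210 + X))
O(S, k) = -1 + S**2 (O(S, k) = S*S - 1 = S**2 - 1 = -1 + S**2)
J(136) - (-7*(-4) + O(-3, -1)) = 136*(2 + 136)/(210 + 136) - (-7*(-4) + (-1 + (-3)**2)) = 136*138/346 - (28 + (-1 + 9)) = 136*(1/346)*138 - (28 + 8) = 9384/173 - 1*36 = 9384/173 - 36 = 3156/173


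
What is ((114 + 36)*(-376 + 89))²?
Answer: 1853302500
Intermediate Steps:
((114 + 36)*(-376 + 89))² = (150*(-287))² = (-43050)² = 1853302500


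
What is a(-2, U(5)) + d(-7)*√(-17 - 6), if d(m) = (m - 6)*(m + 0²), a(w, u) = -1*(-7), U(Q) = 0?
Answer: 7 + 91*I*√23 ≈ 7.0 + 436.42*I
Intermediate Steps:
a(w, u) = 7
d(m) = m*(-6 + m) (d(m) = (-6 + m)*(m + 0) = (-6 + m)*m = m*(-6 + m))
a(-2, U(5)) + d(-7)*√(-17 - 6) = 7 + (-7*(-6 - 7))*√(-17 - 6) = 7 + (-7*(-13))*√(-23) = 7 + 91*(I*√23) = 7 + 91*I*√23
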